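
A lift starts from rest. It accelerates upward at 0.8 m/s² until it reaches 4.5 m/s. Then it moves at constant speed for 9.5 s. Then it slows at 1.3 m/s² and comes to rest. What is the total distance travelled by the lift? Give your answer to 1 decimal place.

Phase 1 (accelerating): v₀ = 0 m/s, a = 0.8 m/s².
v = v₀ + at → t = (4.5 − 0) / 0.8 = 5.62 s
v² = v₀² + 2aΔx → Δx = (4.5² − 0²)/(2·0.8) = 12.7 m

Phase 2 (constant speed): v₀ = 4.50 m/s, a = 0 m/s².
v = v₀ + at = 4.50 + (0)(9.5) = 4.50 m/s
Δx = v₀t + ½at² = 4.50·9.5 + 0.5·0·9.5² = 42.8 m

Phase 3 (decelerating): v₀ = 4.50 m/s, a = -1.3 m/s².
v = v₀ + at → t = (0 − 4.50) / -1.3 = 3.46 s
v² = v₀² + 2aΔx → Δx = (0² − 4.50²)/(2·-1.3) = 7.79 m
Total distance = 12.7 + 42.8 + 7.79 = 63.2 m

63.2 m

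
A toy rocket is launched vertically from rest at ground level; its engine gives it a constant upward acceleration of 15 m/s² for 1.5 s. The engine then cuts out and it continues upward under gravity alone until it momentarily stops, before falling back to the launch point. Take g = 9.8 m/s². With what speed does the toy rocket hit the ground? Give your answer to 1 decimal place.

Phase 1 (powered ascent): v₀ = 0 m/s, a = 15 m/s².
v = v₀ + at = 0 + (15)(1.5) = 22.5 m/s
Δx = v₀t + ½at² = 0·1.5 + 0.5·15·1.5² = 16.9 m

Phase 2 (coasting upward): v₀ = 22.5 m/s, a = -9.8 m/s².
v = v₀ + at → t = (0 − 22.5) / -9.8 = 2.30 s
v² = v₀² + 2aΔx → Δx = (0² − 22.5²)/(2·-9.8) = 25.8 m

Phase 3 (free fall): v₀ = 0 m/s, a = -9.8 m/s².
Falls 42.7 m from rest: t = √(2·42.7/9.8) = 2.95 s; v = g·t = 28.9 m/s.
Impact speed = 28.9 m/s

28.9 m/s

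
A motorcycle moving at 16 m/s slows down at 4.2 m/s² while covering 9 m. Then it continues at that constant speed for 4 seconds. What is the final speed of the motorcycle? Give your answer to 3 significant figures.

Phase 1 (decelerating): v₀ = 16.0 m/s, a = -4.2 m/s².
v² = v₀² + 2aΔx = 16.0² + 2·-4.2·9 = 180 → v = 13.4 m/s
t = (v − v₀)/a = (13.4 − 16.0)/-4.2 = 0.612 s

Phase 2 (constant speed): v₀ = 13.4 m/s, a = 0 m/s².
v = v₀ + at = 13.4 + (0)(4) = 13.4 m/s
Δx = v₀t + ½at² = 13.4·4 + 0.5·0·4² = 53.7 m
Final speed = 13.4 m/s

13.4 m/s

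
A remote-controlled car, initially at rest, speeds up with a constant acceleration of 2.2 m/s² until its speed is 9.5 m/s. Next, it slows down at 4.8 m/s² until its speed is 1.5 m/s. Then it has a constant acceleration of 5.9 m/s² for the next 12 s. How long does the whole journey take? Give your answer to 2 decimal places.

Phase 1 (accelerating): v₀ = 0 m/s, a = 2.2 m/s².
v = v₀ + at → t = (9.5 − 0) / 2.2 = 4.32 s
v² = v₀² + 2aΔx → Δx = (9.5² − 0²)/(2·2.2) = 20.5 m

Phase 2 (decelerating): v₀ = 9.50 m/s, a = -4.8 m/s².
v = v₀ + at → t = (1.5 − 9.50) / -4.8 = 1.67 s
v² = v₀² + 2aΔx → Δx = (1.5² − 9.50²)/(2·-4.8) = 9.17 m

Phase 3 (accelerating): v₀ = 1.50 m/s, a = 5.9 m/s².
v = v₀ + at = 1.50 + (5.9)(12) = 72.3 m/s
Δx = v₀t + ½at² = 1.50·12 + 0.5·5.9·12² = 443 m
Total time = 4.32 + 1.67 + 12.0 = 18.0 s

17.98 s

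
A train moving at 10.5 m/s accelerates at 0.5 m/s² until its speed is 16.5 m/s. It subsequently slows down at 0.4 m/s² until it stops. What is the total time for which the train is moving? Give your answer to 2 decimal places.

Phase 1 (accelerating): v₀ = 10.5 m/s, a = 0.5 m/s².
v = v₀ + at → t = (16.5 − 10.5) / 0.5 = 12.0 s
v² = v₀² + 2aΔx → Δx = (16.5² − 10.5²)/(2·0.5) = 162 m

Phase 2 (decelerating): v₀ = 16.5 m/s, a = -0.4 m/s².
v = v₀ + at → t = (0 − 16.5) / -0.4 = 41.2 s
v² = v₀² + 2aΔx → Δx = (0² − 16.5²)/(2·-0.4) = 340 m
Total time = 12.0 + 41.2 = 53.2 s

53.25 s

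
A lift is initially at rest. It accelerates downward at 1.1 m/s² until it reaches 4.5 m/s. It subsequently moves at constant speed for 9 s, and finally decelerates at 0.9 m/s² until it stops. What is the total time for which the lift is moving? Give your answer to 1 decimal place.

Phase 1 (accelerating): v₀ = 0 m/s, a = 1.1 m/s².
v = v₀ + at → t = (4.5 − 0) / 1.1 = 4.09 s
v² = v₀² + 2aΔx → Δx = (4.5² − 0²)/(2·1.1) = 9.20 m

Phase 2 (constant speed): v₀ = 4.50 m/s, a = 0 m/s².
v = v₀ + at = 4.50 + (0)(9) = 4.50 m/s
Δx = v₀t + ½at² = 4.50·9 + 0.5·0·9² = 40.5 m

Phase 3 (decelerating): v₀ = 4.50 m/s, a = -0.9 m/s².
v = v₀ + at → t = (0 − 4.50) / -0.9 = 5.00 s
v² = v₀² + 2aΔx → Δx = (0² − 4.50²)/(2·-0.9) = 11.2 m
Total time = 4.09 + 9.00 + 5.00 = 18.1 s

18.1 s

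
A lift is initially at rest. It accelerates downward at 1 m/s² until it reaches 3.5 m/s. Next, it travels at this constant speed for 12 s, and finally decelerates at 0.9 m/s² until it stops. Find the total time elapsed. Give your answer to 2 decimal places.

19.39 s

Phase 1 (accelerating): v₀ = 0 m/s, a = 1 m/s².
v = v₀ + at → t = (3.5 − 0) / 1 = 3.50 s
v² = v₀² + 2aΔx → Δx = (3.5² − 0²)/(2·1) = 6.12 m

Phase 2 (constant speed): v₀ = 3.50 m/s, a = 0 m/s².
v = v₀ + at = 3.50 + (0)(12) = 3.50 m/s
Δx = v₀t + ½at² = 3.50·12 + 0.5·0·12² = 42.0 m

Phase 3 (decelerating): v₀ = 3.50 m/s, a = -0.9 m/s².
v = v₀ + at → t = (0 − 3.50) / -0.9 = 3.89 s
v² = v₀² + 2aΔx → Δx = (0² − 3.50²)/(2·-0.9) = 6.81 m
Total time = 3.50 + 12.0 + 3.89 = 19.4 s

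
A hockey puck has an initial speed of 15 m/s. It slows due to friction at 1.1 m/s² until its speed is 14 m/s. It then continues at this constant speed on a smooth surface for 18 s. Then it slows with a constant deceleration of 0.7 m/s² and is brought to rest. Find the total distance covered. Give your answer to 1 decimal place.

405.2 m

Phase 1 (decelerating): v₀ = 15.0 m/s, a = -1.1 m/s².
v = v₀ + at → t = (14 − 15.0) / -1.1 = 0.909 s
v² = v₀² + 2aΔx → Δx = (14² − 15.0²)/(2·-1.1) = 13.2 m

Phase 2 (constant speed): v₀ = 14.0 m/s, a = 0 m/s².
v = v₀ + at = 14.0 + (0)(18) = 14.0 m/s
Δx = v₀t + ½at² = 14.0·18 + 0.5·0·18² = 252 m

Phase 3 (decelerating): v₀ = 14.0 m/s, a = -0.7 m/s².
v = v₀ + at → t = (0 − 14.0) / -0.7 = 20.0 s
v² = v₀² + 2aΔx → Δx = (0² − 14.0²)/(2·-0.7) = 140 m
Total distance = 13.2 + 252 + 140 = 405 m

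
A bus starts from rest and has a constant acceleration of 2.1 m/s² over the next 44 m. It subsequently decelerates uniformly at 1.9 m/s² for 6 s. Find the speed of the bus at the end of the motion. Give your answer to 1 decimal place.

Phase 1 (accelerating): v₀ = 0 m/s, a = 2.1 m/s².
v² = v₀² + 2aΔx = 0² + 2·2.1·44 = 185 → v = 13.6 m/s
t = (v − v₀)/a = (13.6 − 0)/2.1 = 6.47 s

Phase 2 (decelerating): v₀ = 13.6 m/s, a = -1.9 m/s².
v = v₀ + at = 13.6 + (-1.9)(6) = 2.19 m/s
Δx = v₀t + ½at² = 13.6·6 + 0.5·-1.9·6² = 47.4 m
Final speed = 2.19 m/s

2.2 m/s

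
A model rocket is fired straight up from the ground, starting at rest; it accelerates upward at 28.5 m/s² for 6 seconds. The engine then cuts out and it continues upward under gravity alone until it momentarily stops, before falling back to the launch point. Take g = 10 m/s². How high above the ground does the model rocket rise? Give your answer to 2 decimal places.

Phase 1 (powered ascent): v₀ = 0 m/s, a = 28.5 m/s².
v = v₀ + at = 0 + (28.5)(6) = 171 m/s
Δx = v₀t + ½at² = 0·6 + 0.5·28.5·6² = 513 m

Phase 2 (coasting upward): v₀ = 171 m/s, a = -10 m/s².
v = v₀ + at → t = (0 − 171) / -10 = 17.1 s
v² = v₀² + 2aΔx → Δx = (0² − 171²)/(2·-10) = 1460 m
Maximum height = 513 + 1460 = 1980 m

1975.05 m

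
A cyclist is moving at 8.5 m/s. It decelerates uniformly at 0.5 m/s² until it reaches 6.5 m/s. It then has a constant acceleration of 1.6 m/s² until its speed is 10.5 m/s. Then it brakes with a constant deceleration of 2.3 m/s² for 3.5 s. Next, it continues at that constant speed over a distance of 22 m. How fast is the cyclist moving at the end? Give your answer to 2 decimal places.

2.45 m/s

Phase 1 (decelerating): v₀ = 8.50 m/s, a = -0.5 m/s².
v = v₀ + at → t = (6.5 − 8.50) / -0.5 = 4.00 s
v² = v₀² + 2aΔx → Δx = (6.5² − 8.50²)/(2·-0.5) = 30.0 m

Phase 2 (accelerating): v₀ = 6.50 m/s, a = 1.6 m/s².
v = v₀ + at → t = (10.5 − 6.50) / 1.6 = 2.50 s
v² = v₀² + 2aΔx → Δx = (10.5² − 6.50²)/(2·1.6) = 21.2 m

Phase 3 (decelerating): v₀ = 10.5 m/s, a = -2.3 m/s².
v = v₀ + at = 10.5 + (-2.3)(3.5) = 2.45 m/s
Δx = v₀t + ½at² = 10.5·3.5 + 0.5·-2.3·3.5² = 22.7 m

Phase 4 (constant speed): v₀ = 2.45 m/s, a = 0 m/s².
Constant speed: t = d/v = 22/2.45 = 8.98 s
Final speed = 2.45 m/s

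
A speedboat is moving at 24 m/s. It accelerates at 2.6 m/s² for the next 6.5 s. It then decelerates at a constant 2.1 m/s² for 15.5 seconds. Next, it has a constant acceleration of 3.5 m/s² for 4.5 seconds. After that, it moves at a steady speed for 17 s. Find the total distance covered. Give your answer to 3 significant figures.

1080 m

Phase 1 (accelerating): v₀ = 24.0 m/s, a = 2.6 m/s².
v = v₀ + at = 24.0 + (2.6)(6.5) = 40.9 m/s
Δx = v₀t + ½at² = 24.0·6.5 + 0.5·2.6·6.5² = 211 m

Phase 2 (decelerating): v₀ = 40.9 m/s, a = -2.1 m/s².
v = v₀ + at = 40.9 + (-2.1)(15.5) = 8.35 m/s
Δx = v₀t + ½at² = 40.9·15.5 + 0.5·-2.1·15.5² = 382 m

Phase 3 (accelerating): v₀ = 8.35 m/s, a = 3.5 m/s².
v = v₀ + at = 8.35 + (3.5)(4.5) = 24.1 m/s
Δx = v₀t + ½at² = 8.35·4.5 + 0.5·3.5·4.5² = 73.0 m

Phase 4 (constant speed): v₀ = 24.1 m/s, a = 0 m/s².
v = v₀ + at = 24.1 + (0)(17) = 24.1 m/s
Δx = v₀t + ½at² = 24.1·17 + 0.5·0·17² = 410 m
Total distance = 211 + 382 + 73.0 + 410 = 1080 m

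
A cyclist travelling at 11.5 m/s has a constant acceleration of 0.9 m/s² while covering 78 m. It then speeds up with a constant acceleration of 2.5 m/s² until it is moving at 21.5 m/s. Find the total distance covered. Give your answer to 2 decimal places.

115.92 m

Phase 1 (accelerating): v₀ = 11.5 m/s, a = 0.9 m/s².
v² = v₀² + 2aΔx = 11.5² + 2·0.9·78 = 273 → v = 16.5 m/s
t = (v − v₀)/a = (16.5 − 11.5)/0.9 = 5.57 s

Phase 2 (accelerating): v₀ = 16.5 m/s, a = 2.5 m/s².
v = v₀ + at → t = (21.5 − 16.5) / 2.5 = 2.00 s
v² = v₀² + 2aΔx → Δx = (21.5² − 16.5²)/(2·2.5) = 37.9 m
Total distance = 78.0 + 37.9 = 116 m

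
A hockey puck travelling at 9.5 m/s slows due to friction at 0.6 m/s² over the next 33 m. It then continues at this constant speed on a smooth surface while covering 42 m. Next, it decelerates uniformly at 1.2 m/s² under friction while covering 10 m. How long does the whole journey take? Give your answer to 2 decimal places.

Phase 1 (decelerating): v₀ = 9.50 m/s, a = -0.6 m/s².
v² = v₀² + 2aΔx = 9.50² + 2·-0.6·33 = 50.6 → v = 7.12 m/s
t = (v − v₀)/a = (7.12 − 9.50)/-0.6 = 3.97 s

Phase 2 (constant speed): v₀ = 7.12 m/s, a = 0 m/s².
Constant speed: t = d/v = 42/7.12 = 5.90 s

Phase 3 (decelerating): v₀ = 7.12 m/s, a = -1.2 m/s².
v² = v₀² + 2aΔx = 7.12² + 2·-1.2·10 = 26.6 → v = 5.16 m/s
t = (v − v₀)/a = (5.16 − 7.12)/-1.2 = 1.63 s
Total time = 3.97 + 5.90 + 1.63 = 11.5 s

11.50 s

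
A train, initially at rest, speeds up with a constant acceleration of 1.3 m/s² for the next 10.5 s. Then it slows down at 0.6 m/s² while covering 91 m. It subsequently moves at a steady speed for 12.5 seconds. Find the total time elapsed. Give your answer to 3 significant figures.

31.1 s

Phase 1 (accelerating): v₀ = 0 m/s, a = 1.3 m/s².
v = v₀ + at = 0 + (1.3)(10.5) = 13.7 m/s
Δx = v₀t + ½at² = 0·10.5 + 0.5·1.3·10.5² = 71.7 m

Phase 2 (decelerating): v₀ = 13.7 m/s, a = -0.6 m/s².
v² = v₀² + 2aΔx = 13.7² + 2·-0.6·91 = 77.1 → v = 8.78 m/s
t = (v − v₀)/a = (8.78 − 13.7)/-0.6 = 8.11 s

Phase 3 (constant speed): v₀ = 8.78 m/s, a = 0 m/s².
v = v₀ + at = 8.78 + (0)(12.5) = 8.78 m/s
Δx = v₀t + ½at² = 8.78·12.5 + 0.5·0·12.5² = 110 m
Total time = 10.5 + 8.11 + 12.5 = 31.1 s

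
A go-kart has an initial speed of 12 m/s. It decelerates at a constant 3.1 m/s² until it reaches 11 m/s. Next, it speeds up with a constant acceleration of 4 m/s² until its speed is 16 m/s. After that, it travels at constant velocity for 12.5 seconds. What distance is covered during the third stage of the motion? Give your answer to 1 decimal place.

Phase 1 (decelerating): v₀ = 12.0 m/s, a = -3.1 m/s².
v = v₀ + at → t = (11 − 12.0) / -3.1 = 0.323 s
v² = v₀² + 2aΔx → Δx = (11² − 12.0²)/(2·-3.1) = 3.71 m

Phase 2 (accelerating): v₀ = 11.0 m/s, a = 4 m/s².
v = v₀ + at → t = (16 − 11.0) / 4 = 1.25 s
v² = v₀² + 2aΔx → Δx = (16² − 11.0²)/(2·4) = 16.9 m

Phase 3 (constant speed): v₀ = 16.0 m/s, a = 0 m/s².
v = v₀ + at = 16.0 + (0)(12.5) = 16.0 m/s
Δx = v₀t + ½at² = 16.0·12.5 + 0.5·0·12.5² = 200 m
Distance in phase 3 = 200 m

200.0 m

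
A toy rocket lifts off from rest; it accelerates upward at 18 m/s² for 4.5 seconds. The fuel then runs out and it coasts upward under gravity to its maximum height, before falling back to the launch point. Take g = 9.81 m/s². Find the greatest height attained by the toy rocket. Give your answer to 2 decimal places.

Phase 1 (powered ascent): v₀ = 0 m/s, a = 18 m/s².
v = v₀ + at = 0 + (18)(4.5) = 81.0 m/s
Δx = v₀t + ½at² = 0·4.5 + 0.5·18·4.5² = 182 m

Phase 2 (coasting upward): v₀ = 81.0 m/s, a = -9.81 m/s².
v = v₀ + at → t = (0 − 81.0) / -9.81 = 8.26 s
v² = v₀² + 2aΔx → Δx = (0² − 81.0²)/(2·-9.81) = 334 m
Maximum height = 182 + 334 = 517 m

516.65 m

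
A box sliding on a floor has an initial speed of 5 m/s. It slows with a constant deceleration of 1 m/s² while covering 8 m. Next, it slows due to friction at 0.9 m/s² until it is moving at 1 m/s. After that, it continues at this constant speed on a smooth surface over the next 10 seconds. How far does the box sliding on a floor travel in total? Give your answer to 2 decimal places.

Phase 1 (decelerating): v₀ = 5.00 m/s, a = -1 m/s².
v² = v₀² + 2aΔx = 5.00² + 2·-1·8 = 9.00 → v = 3.00 m/s
t = (v − v₀)/a = (3.00 − 5.00)/-1 = 2.00 s

Phase 2 (decelerating): v₀ = 3.00 m/s, a = -0.9 m/s².
v = v₀ + at → t = (1 − 3.00) / -0.9 = 2.22 s
v² = v₀² + 2aΔx → Δx = (1² − 3.00²)/(2·-0.9) = 4.44 m

Phase 3 (constant speed): v₀ = 1.00 m/s, a = 0 m/s².
v = v₀ + at = 1.00 + (0)(10) = 1.00 m/s
Δx = v₀t + ½at² = 1.00·10 + 0.5·0·10² = 10.0 m
Total distance = 8.00 + 4.44 + 10.0 = 22.4 m

22.44 m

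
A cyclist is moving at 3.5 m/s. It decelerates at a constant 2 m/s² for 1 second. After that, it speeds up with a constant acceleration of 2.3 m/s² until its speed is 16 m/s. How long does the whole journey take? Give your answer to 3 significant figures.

Phase 1 (decelerating): v₀ = 3.50 m/s, a = -2 m/s².
v = v₀ + at = 3.50 + (-2)(1) = 1.50 m/s
Δx = v₀t + ½at² = 3.50·1 + 0.5·-2·1² = 2.50 m

Phase 2 (accelerating): v₀ = 1.50 m/s, a = 2.3 m/s².
v = v₀ + at → t = (16 − 1.50) / 2.3 = 6.30 s
v² = v₀² + 2aΔx → Δx = (16² − 1.50²)/(2·2.3) = 55.2 m
Total time = 1.00 + 6.30 = 7.30 s

7.30 s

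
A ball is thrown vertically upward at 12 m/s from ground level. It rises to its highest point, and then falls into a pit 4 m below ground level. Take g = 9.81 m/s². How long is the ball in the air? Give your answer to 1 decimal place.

2.7 s

Phase 1 (rising): v₀ = 12.0 m/s, a = -9.81 m/s².
v = v₀ + at → t = (0 − 12.0) / -9.81 = 1.22 s
v² = v₀² + 2aΔx → Δx = (0² − 12.0²)/(2·-9.81) = 7.34 m

Phase 2 (falling): v₀ = 0 m/s, a = -9.81 m/s².
Falls 11.3 m from rest: t = √(2·11.3/9.81) = 1.52 s; v = g·t = 14.9 m/s.
Total time = 1.22 + 1.52 = 2.74 s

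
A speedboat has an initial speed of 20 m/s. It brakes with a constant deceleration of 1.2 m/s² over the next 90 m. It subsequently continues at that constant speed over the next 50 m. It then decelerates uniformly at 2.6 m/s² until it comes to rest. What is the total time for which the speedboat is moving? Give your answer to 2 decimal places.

Phase 1 (decelerating): v₀ = 20.0 m/s, a = -1.2 m/s².
v² = v₀² + 2aΔx = 20.0² + 2·-1.2·90 = 184 → v = 13.6 m/s
t = (v − v₀)/a = (13.6 − 20.0)/-1.2 = 5.36 s

Phase 2 (constant speed): v₀ = 13.6 m/s, a = 0 m/s².
Constant speed: t = d/v = 50/13.6 = 3.69 s

Phase 3 (decelerating): v₀ = 13.6 m/s, a = -2.6 m/s².
v = v₀ + at → t = (0 − 13.6) / -2.6 = 5.22 s
v² = v₀² + 2aΔx → Δx = (0² − 13.6²)/(2·-2.6) = 35.4 m
Total time = 5.36 + 3.69 + 5.22 = 14.3 s

14.27 s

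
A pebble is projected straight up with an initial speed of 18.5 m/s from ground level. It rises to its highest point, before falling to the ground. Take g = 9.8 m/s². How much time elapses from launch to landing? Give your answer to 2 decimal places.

3.78 s

Phase 1 (rising): v₀ = 18.5 m/s, a = -9.8 m/s².
v = v₀ + at → t = (0 − 18.5) / -9.8 = 1.89 s
v² = v₀² + 2aΔx → Δx = (0² − 18.5²)/(2·-9.8) = 17.5 m

Phase 2 (falling): v₀ = 0 m/s, a = -9.8 m/s².
Falls 17.5 m from rest: t = √(2·17.5/9.8) = 1.89 s; v = g·t = 18.5 m/s.
Total time = 1.89 + 1.89 = 3.78 s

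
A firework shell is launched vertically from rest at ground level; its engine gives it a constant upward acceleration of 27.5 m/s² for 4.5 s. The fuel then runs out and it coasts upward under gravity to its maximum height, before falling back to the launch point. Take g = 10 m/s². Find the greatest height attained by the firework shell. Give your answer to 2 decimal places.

1044.14 m

Phase 1 (powered ascent): v₀ = 0 m/s, a = 27.5 m/s².
v = v₀ + at = 0 + (27.5)(4.5) = 124 m/s
Δx = v₀t + ½at² = 0·4.5 + 0.5·27.5·4.5² = 278 m

Phase 2 (coasting upward): v₀ = 124 m/s, a = -10 m/s².
v = v₀ + at → t = (0 − 124) / -10 = 12.4 s
v² = v₀² + 2aΔx → Δx = (0² − 124²)/(2·-10) = 766 m
Maximum height = 278 + 766 = 1040 m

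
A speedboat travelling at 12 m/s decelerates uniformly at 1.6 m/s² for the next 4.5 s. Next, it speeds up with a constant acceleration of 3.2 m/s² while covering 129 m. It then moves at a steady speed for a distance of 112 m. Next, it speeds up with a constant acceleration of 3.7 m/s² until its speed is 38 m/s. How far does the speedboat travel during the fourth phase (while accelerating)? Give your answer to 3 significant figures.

Phase 1 (decelerating): v₀ = 12.0 m/s, a = -1.6 m/s².
v = v₀ + at = 12.0 + (-1.6)(4.5) = 4.80 m/s
Δx = v₀t + ½at² = 12.0·4.5 + 0.5·-1.6·4.5² = 37.8 m

Phase 2 (accelerating): v₀ = 4.80 m/s, a = 3.2 m/s².
v² = v₀² + 2aΔx = 4.80² + 2·3.2·129 = 849 → v = 29.1 m/s
t = (v − v₀)/a = (29.1 − 4.80)/3.2 = 7.60 s

Phase 3 (constant speed): v₀ = 29.1 m/s, a = 0 m/s².
Constant speed: t = d/v = 112/29.1 = 3.84 s

Phase 4 (accelerating): v₀ = 29.1 m/s, a = 3.7 m/s².
v = v₀ + at → t = (38 − 29.1) / 3.7 = 2.40 s
v² = v₀² + 2aΔx → Δx = (38² − 29.1²)/(2·3.7) = 80.5 m
Distance in phase 4 = 80.5 m

80.5 m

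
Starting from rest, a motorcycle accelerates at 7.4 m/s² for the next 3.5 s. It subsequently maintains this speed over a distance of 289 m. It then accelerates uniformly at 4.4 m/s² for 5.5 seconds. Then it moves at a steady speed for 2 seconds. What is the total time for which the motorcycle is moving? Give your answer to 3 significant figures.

Phase 1 (accelerating): v₀ = 0 m/s, a = 7.4 m/s².
v = v₀ + at = 0 + (7.4)(3.5) = 25.9 m/s
Δx = v₀t + ½at² = 0·3.5 + 0.5·7.4·3.5² = 45.3 m

Phase 2 (constant speed): v₀ = 25.9 m/s, a = 0 m/s².
Constant speed: t = d/v = 289/25.9 = 11.2 s

Phase 3 (accelerating): v₀ = 25.9 m/s, a = 4.4 m/s².
v = v₀ + at = 25.9 + (4.4)(5.5) = 50.1 m/s
Δx = v₀t + ½at² = 25.9·5.5 + 0.5·4.4·5.5² = 209 m

Phase 4 (constant speed): v₀ = 50.1 m/s, a = 0 m/s².
v = v₀ + at = 50.1 + (0)(2) = 50.1 m/s
Δx = v₀t + ½at² = 50.1·2 + 0.5·0·2² = 100 m
Total time = 3.50 + 11.2 + 5.50 + 2.00 = 22.2 s

22.2 s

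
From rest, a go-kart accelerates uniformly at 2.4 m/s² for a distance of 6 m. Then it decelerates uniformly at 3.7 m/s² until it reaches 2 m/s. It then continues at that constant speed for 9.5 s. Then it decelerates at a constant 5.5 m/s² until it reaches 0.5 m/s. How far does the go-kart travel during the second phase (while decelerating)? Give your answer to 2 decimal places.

3.35 m

Phase 1 (accelerating): v₀ = 0 m/s, a = 2.4 m/s².
v² = v₀² + 2aΔx = 0² + 2·2.4·6 = 28.8 → v = 5.37 m/s
t = (v − v₀)/a = (5.37 − 0)/2.4 = 2.24 s

Phase 2 (decelerating): v₀ = 5.37 m/s, a = -3.7 m/s².
v = v₀ + at → t = (2 − 5.37) / -3.7 = 0.910 s
v² = v₀² + 2aΔx → Δx = (2² − 5.37²)/(2·-3.7) = 3.35 m
Distance in phase 2 = 3.35 m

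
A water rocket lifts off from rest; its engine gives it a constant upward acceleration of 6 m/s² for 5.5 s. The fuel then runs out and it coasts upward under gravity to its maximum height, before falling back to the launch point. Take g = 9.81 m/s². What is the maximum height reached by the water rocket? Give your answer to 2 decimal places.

146.25 m

Phase 1 (powered ascent): v₀ = 0 m/s, a = 6 m/s².
v = v₀ + at = 0 + (6)(5.5) = 33.0 m/s
Δx = v₀t + ½at² = 0·5.5 + 0.5·6·5.5² = 90.8 m

Phase 2 (coasting upward): v₀ = 33.0 m/s, a = -9.81 m/s².
v = v₀ + at → t = (0 − 33.0) / -9.81 = 3.36 s
v² = v₀² + 2aΔx → Δx = (0² − 33.0²)/(2·-9.81) = 55.5 m
Maximum height = 90.8 + 55.5 = 146 m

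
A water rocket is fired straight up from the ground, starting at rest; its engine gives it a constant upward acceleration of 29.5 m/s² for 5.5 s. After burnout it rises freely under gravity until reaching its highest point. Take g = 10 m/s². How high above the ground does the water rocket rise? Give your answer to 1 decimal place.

Phase 1 (powered ascent): v₀ = 0 m/s, a = 29.5 m/s².
v = v₀ + at = 0 + (29.5)(5.5) = 162 m/s
Δx = v₀t + ½at² = 0·5.5 + 0.5·29.5·5.5² = 446 m

Phase 2 (coasting upward): v₀ = 162 m/s, a = -10 m/s².
v = v₀ + at → t = (0 − 162) / -10 = 16.2 s
v² = v₀² + 2aΔx → Δx = (0² − 162²)/(2·-10) = 1320 m
Maximum height = 446 + 1320 = 1760 m

1762.4 m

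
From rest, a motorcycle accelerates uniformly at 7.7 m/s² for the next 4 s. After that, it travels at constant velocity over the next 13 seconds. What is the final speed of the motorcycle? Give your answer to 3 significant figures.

Phase 1 (accelerating): v₀ = 0 m/s, a = 7.7 m/s².
v = v₀ + at = 0 + (7.7)(4) = 30.8 m/s
Δx = v₀t + ½at² = 0·4 + 0.5·7.7·4² = 61.6 m

Phase 2 (constant speed): v₀ = 30.8 m/s, a = 0 m/s².
v = v₀ + at = 30.8 + (0)(13) = 30.8 m/s
Δx = v₀t + ½at² = 30.8·13 + 0.5·0·13² = 400 m
Final speed = 30.8 m/s

30.8 m/s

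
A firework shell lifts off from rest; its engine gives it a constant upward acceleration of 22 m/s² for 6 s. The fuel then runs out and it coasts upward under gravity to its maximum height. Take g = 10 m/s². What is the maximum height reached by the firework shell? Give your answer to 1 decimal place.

Phase 1 (powered ascent): v₀ = 0 m/s, a = 22 m/s².
v = v₀ + at = 0 + (22)(6) = 132 m/s
Δx = v₀t + ½at² = 0·6 + 0.5·22·6² = 396 m

Phase 2 (coasting upward): v₀ = 132 m/s, a = -10 m/s².
v = v₀ + at → t = (0 − 132) / -10 = 13.2 s
v² = v₀² + 2aΔx → Δx = (0² − 132²)/(2·-10) = 871 m
Maximum height = 396 + 871 = 1270 m

1267.2 m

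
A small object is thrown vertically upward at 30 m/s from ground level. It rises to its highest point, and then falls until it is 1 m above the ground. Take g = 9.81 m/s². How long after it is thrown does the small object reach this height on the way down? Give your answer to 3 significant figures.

Phase 1 (rising): v₀ = 30.0 m/s, a = -9.81 m/s².
v = v₀ + at → t = (0 − 30.0) / -9.81 = 3.06 s
v² = v₀² + 2aΔx → Δx = (0² − 30.0²)/(2·-9.81) = 45.9 m

Phase 2 (falling): v₀ = 0 m/s, a = -9.81 m/s².
Falls 44.9 m from rest: t = √(2·44.9/9.81) = 3.02 s; v = g·t = 29.7 m/s.
Total time = 3.06 + 3.02 = 6.08 s

6.08 s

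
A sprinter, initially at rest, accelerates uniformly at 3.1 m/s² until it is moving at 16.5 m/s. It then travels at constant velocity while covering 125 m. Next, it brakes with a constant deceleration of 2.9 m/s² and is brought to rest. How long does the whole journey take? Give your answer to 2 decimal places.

18.59 s

Phase 1 (accelerating): v₀ = 0 m/s, a = 3.1 m/s².
v = v₀ + at → t = (16.5 − 0) / 3.1 = 5.32 s
v² = v₀² + 2aΔx → Δx = (16.5² − 0²)/(2·3.1) = 43.9 m

Phase 2 (constant speed): v₀ = 16.5 m/s, a = 0 m/s².
Constant speed: t = d/v = 125/16.5 = 7.58 s

Phase 3 (decelerating): v₀ = 16.5 m/s, a = -2.9 m/s².
v = v₀ + at → t = (0 − 16.5) / -2.9 = 5.69 s
v² = v₀² + 2aΔx → Δx = (0² − 16.5²)/(2·-2.9) = 46.9 m
Total time = 5.32 + 7.58 + 5.69 = 18.6 s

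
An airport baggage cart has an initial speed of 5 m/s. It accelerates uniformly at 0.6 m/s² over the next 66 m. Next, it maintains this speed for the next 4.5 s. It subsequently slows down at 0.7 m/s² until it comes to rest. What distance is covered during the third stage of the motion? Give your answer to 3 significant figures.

Phase 1 (accelerating): v₀ = 5.00 m/s, a = 0.6 m/s².
v² = v₀² + 2aΔx = 5.00² + 2·0.6·66 = 104 → v = 10.2 m/s
t = (v − v₀)/a = (10.2 − 5.00)/0.6 = 8.68 s

Phase 2 (constant speed): v₀ = 10.2 m/s, a = 0 m/s².
v = v₀ + at = 10.2 + (0)(4.5) = 10.2 m/s
Δx = v₀t + ½at² = 10.2·4.5 + 0.5·0·4.5² = 45.9 m

Phase 3 (decelerating): v₀ = 10.2 m/s, a = -0.7 m/s².
v = v₀ + at → t = (0 − 10.2) / -0.7 = 14.6 s
v² = v₀² + 2aΔx → Δx = (0² − 10.2²)/(2·-0.7) = 74.4 m
Distance in phase 3 = 74.4 m

74.4 m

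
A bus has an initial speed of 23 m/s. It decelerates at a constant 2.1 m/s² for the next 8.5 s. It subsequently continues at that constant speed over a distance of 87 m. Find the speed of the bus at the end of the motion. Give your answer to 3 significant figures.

Phase 1 (decelerating): v₀ = 23.0 m/s, a = -2.1 m/s².
v = v₀ + at = 23.0 + (-2.1)(8.5) = 5.15 m/s
Δx = v₀t + ½at² = 23.0·8.5 + 0.5·-2.1·8.5² = 120 m

Phase 2 (constant speed): v₀ = 5.15 m/s, a = 0 m/s².
Constant speed: t = d/v = 87/5.15 = 16.9 s
Final speed = 5.15 m/s

5.15 m/s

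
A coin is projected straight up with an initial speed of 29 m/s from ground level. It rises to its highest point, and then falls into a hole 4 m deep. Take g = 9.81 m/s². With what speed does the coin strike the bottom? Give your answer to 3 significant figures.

Phase 1 (rising): v₀ = 29.0 m/s, a = -9.81 m/s².
v = v₀ + at → t = (0 − 29.0) / -9.81 = 2.96 s
v² = v₀² + 2aΔx → Δx = (0² − 29.0²)/(2·-9.81) = 42.9 m

Phase 2 (falling): v₀ = 0 m/s, a = -9.81 m/s².
Falls 46.9 m from rest: t = √(2·46.9/9.81) = 3.09 s; v = g·t = 30.3 m/s.
Final speed = 30.3 m/s

30.3 m/s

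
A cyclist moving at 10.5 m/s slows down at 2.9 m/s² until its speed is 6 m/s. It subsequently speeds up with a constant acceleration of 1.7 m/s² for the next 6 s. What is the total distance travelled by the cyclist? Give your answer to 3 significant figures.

79.4 m

Phase 1 (decelerating): v₀ = 10.5 m/s, a = -2.9 m/s².
v = v₀ + at → t = (6 − 10.5) / -2.9 = 1.55 s
v² = v₀² + 2aΔx → Δx = (6² − 10.5²)/(2·-2.9) = 12.8 m

Phase 2 (accelerating): v₀ = 6.00 m/s, a = 1.7 m/s².
v = v₀ + at = 6.00 + (1.7)(6) = 16.2 m/s
Δx = v₀t + ½at² = 6.00·6 + 0.5·1.7·6² = 66.6 m
Total distance = 12.8 + 66.6 = 79.4 m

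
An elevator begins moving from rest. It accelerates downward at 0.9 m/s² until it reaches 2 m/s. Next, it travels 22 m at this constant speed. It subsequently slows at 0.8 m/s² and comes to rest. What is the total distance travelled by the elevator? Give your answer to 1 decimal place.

26.7 m

Phase 1 (accelerating): v₀ = 0 m/s, a = 0.9 m/s².
v = v₀ + at → t = (2 − 0) / 0.9 = 2.22 s
v² = v₀² + 2aΔx → Δx = (2² − 0²)/(2·0.9) = 2.22 m

Phase 2 (constant speed): v₀ = 2.00 m/s, a = 0 m/s².
Constant speed: t = d/v = 22/2.00 = 11.0 s

Phase 3 (decelerating): v₀ = 2.00 m/s, a = -0.8 m/s².
v = v₀ + at → t = (0 − 2.00) / -0.8 = 2.50 s
v² = v₀² + 2aΔx → Δx = (0² − 2.00²)/(2·-0.8) = 2.50 m
Total distance = 2.22 + 22.0 + 2.50 = 26.7 m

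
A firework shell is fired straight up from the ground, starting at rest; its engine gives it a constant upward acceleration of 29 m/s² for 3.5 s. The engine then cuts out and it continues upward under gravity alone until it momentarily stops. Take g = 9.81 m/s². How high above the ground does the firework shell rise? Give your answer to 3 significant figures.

Phase 1 (powered ascent): v₀ = 0 m/s, a = 29 m/s².
v = v₀ + at = 0 + (29)(3.5) = 102 m/s
Δx = v₀t + ½at² = 0·3.5 + 0.5·29·3.5² = 178 m

Phase 2 (coasting upward): v₀ = 102 m/s, a = -9.81 m/s².
v = v₀ + at → t = (0 − 102) / -9.81 = 10.3 s
v² = v₀² + 2aΔx → Δx = (0² − 102²)/(2·-9.81) = 525 m
Maximum height = 178 + 525 = 703 m

703 m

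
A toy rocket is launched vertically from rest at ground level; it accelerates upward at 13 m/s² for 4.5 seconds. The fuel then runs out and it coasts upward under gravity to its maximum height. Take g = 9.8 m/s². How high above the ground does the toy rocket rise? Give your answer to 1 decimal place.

Phase 1 (powered ascent): v₀ = 0 m/s, a = 13 m/s².
v = v₀ + at = 0 + (13)(4.5) = 58.5 m/s
Δx = v₀t + ½at² = 0·4.5 + 0.5·13·4.5² = 132 m

Phase 2 (coasting upward): v₀ = 58.5 m/s, a = -9.8 m/s².
v = v₀ + at → t = (0 − 58.5) / -9.8 = 5.97 s
v² = v₀² + 2aΔx → Δx = (0² − 58.5²)/(2·-9.8) = 175 m
Maximum height = 132 + 175 = 306 m

306.2 m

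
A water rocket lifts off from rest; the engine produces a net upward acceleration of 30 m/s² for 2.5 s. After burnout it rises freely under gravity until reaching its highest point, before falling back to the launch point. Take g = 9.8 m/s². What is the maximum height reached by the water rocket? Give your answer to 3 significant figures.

Phase 1 (powered ascent): v₀ = 0 m/s, a = 30 m/s².
v = v₀ + at = 0 + (30)(2.5) = 75.0 m/s
Δx = v₀t + ½at² = 0·2.5 + 0.5·30·2.5² = 93.8 m

Phase 2 (coasting upward): v₀ = 75.0 m/s, a = -9.8 m/s².
v = v₀ + at → t = (0 − 75.0) / -9.8 = 7.65 s
v² = v₀² + 2aΔx → Δx = (0² − 75.0²)/(2·-9.8) = 287 m
Maximum height = 93.8 + 287 = 381 m

381 m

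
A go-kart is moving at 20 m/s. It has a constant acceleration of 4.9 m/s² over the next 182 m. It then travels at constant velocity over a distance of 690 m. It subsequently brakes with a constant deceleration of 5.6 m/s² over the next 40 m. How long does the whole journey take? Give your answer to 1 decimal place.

21.1 s

Phase 1 (accelerating): v₀ = 20.0 m/s, a = 4.9 m/s².
v² = v₀² + 2aΔx = 20.0² + 2·4.9·182 = 2180 → v = 46.7 m/s
t = (v − v₀)/a = (46.7 − 20.0)/4.9 = 5.45 s

Phase 2 (constant speed): v₀ = 46.7 m/s, a = 0 m/s².
Constant speed: t = d/v = 690/46.7 = 14.8 s

Phase 3 (decelerating): v₀ = 46.7 m/s, a = -5.6 m/s².
v² = v₀² + 2aΔx = 46.7² + 2·-5.6·40 = 1740 → v = 41.7 m/s
t = (v − v₀)/a = (41.7 − 46.7)/-5.6 = 0.905 s
Total time = 5.45 + 14.8 + 0.905 = 21.1 s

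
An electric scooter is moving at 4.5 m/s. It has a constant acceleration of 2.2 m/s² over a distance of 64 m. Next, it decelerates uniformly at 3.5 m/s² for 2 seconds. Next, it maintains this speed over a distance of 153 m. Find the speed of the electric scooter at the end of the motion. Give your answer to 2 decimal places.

Phase 1 (accelerating): v₀ = 4.50 m/s, a = 2.2 m/s².
v² = v₀² + 2aΔx = 4.50² + 2·2.2·64 = 302 → v = 17.4 m/s
t = (v − v₀)/a = (17.4 − 4.50)/2.2 = 5.85 s

Phase 2 (decelerating): v₀ = 17.4 m/s, a = -3.5 m/s².
v = v₀ + at = 17.4 + (-3.5)(2) = 10.4 m/s
Δx = v₀t + ½at² = 17.4·2 + 0.5·-3.5·2² = 27.7 m

Phase 3 (constant speed): v₀ = 10.4 m/s, a = 0 m/s².
Constant speed: t = d/v = 153/10.4 = 14.7 s
Final speed = 10.4 m/s

10.37 m/s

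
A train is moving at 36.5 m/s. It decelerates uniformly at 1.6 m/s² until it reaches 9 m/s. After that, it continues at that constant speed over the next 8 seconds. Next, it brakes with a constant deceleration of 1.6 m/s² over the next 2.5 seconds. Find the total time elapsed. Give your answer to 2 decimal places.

27.69 s

Phase 1 (decelerating): v₀ = 36.5 m/s, a = -1.6 m/s².
v = v₀ + at → t = (9 − 36.5) / -1.6 = 17.2 s
v² = v₀² + 2aΔx → Δx = (9² − 36.5²)/(2·-1.6) = 391 m

Phase 2 (constant speed): v₀ = 9.00 m/s, a = 0 m/s².
v = v₀ + at = 9.00 + (0)(8) = 9.00 m/s
Δx = v₀t + ½at² = 9.00·8 + 0.5·0·8² = 72.0 m

Phase 3 (decelerating): v₀ = 9.00 m/s, a = -1.6 m/s².
v = v₀ + at = 9.00 + (-1.6)(2.5) = 5.00 m/s
Δx = v₀t + ½at² = 9.00·2.5 + 0.5·-1.6·2.5² = 17.5 m
Total time = 17.2 + 8.00 + 2.50 = 27.7 s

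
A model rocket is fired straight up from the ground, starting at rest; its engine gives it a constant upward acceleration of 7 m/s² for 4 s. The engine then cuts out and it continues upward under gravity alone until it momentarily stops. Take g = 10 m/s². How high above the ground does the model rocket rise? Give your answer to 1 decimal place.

Phase 1 (powered ascent): v₀ = 0 m/s, a = 7 m/s².
v = v₀ + at = 0 + (7)(4) = 28.0 m/s
Δx = v₀t + ½at² = 0·4 + 0.5·7·4² = 56.0 m

Phase 2 (coasting upward): v₀ = 28.0 m/s, a = -10 m/s².
v = v₀ + at → t = (0 − 28.0) / -10 = 2.80 s
v² = v₀² + 2aΔx → Δx = (0² − 28.0²)/(2·-10) = 39.2 m
Maximum height = 56.0 + 39.2 = 95.2 m

95.2 m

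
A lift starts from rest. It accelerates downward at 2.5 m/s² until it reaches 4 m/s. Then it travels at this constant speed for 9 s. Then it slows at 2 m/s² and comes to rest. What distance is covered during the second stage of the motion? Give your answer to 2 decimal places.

36.00 m

Phase 1 (accelerating): v₀ = 0 m/s, a = 2.5 m/s².
v = v₀ + at → t = (4 − 0) / 2.5 = 1.60 s
v² = v₀² + 2aΔx → Δx = (4² − 0²)/(2·2.5) = 3.20 m

Phase 2 (constant speed): v₀ = 4.00 m/s, a = 0 m/s².
v = v₀ + at = 4.00 + (0)(9) = 4.00 m/s
Δx = v₀t + ½at² = 4.00·9 + 0.5·0·9² = 36.0 m
Distance in phase 2 = 36.0 m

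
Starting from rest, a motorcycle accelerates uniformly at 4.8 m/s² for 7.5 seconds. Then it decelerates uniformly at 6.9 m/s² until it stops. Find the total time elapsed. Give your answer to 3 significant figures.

12.7 s

Phase 1 (accelerating): v₀ = 0 m/s, a = 4.8 m/s².
v = v₀ + at = 0 + (4.8)(7.5) = 36.0 m/s
Δx = v₀t + ½at² = 0·7.5 + 0.5·4.8·7.5² = 135 m

Phase 2 (decelerating): v₀ = 36.0 m/s, a = -6.9 m/s².
v = v₀ + at → t = (0 − 36.0) / -6.9 = 5.22 s
v² = v₀² + 2aΔx → Δx = (0² − 36.0²)/(2·-6.9) = 93.9 m
Total time = 7.50 + 5.22 = 12.7 s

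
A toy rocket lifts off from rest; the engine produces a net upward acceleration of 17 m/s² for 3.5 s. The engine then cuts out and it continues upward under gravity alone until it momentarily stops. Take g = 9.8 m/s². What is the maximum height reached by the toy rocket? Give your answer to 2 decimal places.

Phase 1 (powered ascent): v₀ = 0 m/s, a = 17 m/s².
v = v₀ + at = 0 + (17)(3.5) = 59.5 m/s
Δx = v₀t + ½at² = 0·3.5 + 0.5·17·3.5² = 104 m

Phase 2 (coasting upward): v₀ = 59.5 m/s, a = -9.8 m/s².
v = v₀ + at → t = (0 − 59.5) / -9.8 = 6.07 s
v² = v₀² + 2aΔx → Δx = (0² − 59.5²)/(2·-9.8) = 181 m
Maximum height = 104 + 181 = 285 m

284.75 m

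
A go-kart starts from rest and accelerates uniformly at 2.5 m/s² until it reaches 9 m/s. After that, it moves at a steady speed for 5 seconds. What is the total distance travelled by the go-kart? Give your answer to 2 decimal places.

Phase 1 (accelerating): v₀ = 0 m/s, a = 2.5 m/s².
v = v₀ + at → t = (9 − 0) / 2.5 = 3.60 s
v² = v₀² + 2aΔx → Δx = (9² − 0²)/(2·2.5) = 16.2 m

Phase 2 (constant speed): v₀ = 9.00 m/s, a = 0 m/s².
v = v₀ + at = 9.00 + (0)(5) = 9.00 m/s
Δx = v₀t + ½at² = 9.00·5 + 0.5·0·5² = 45.0 m
Total distance = 16.2 + 45.0 = 61.2 m

61.20 m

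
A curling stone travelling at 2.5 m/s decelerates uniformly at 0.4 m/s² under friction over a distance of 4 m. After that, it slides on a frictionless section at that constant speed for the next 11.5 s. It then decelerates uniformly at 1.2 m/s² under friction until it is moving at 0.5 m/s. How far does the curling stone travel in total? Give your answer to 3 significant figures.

Phase 1 (decelerating): v₀ = 2.50 m/s, a = -0.4 m/s².
v² = v₀² + 2aΔx = 2.50² + 2·-0.4·4 = 3.05 → v = 1.75 m/s
t = (v − v₀)/a = (1.75 − 2.50)/-0.4 = 1.88 s

Phase 2 (constant speed): v₀ = 1.75 m/s, a = 0 m/s².
v = v₀ + at = 1.75 + (0)(11.5) = 1.75 m/s
Δx = v₀t + ½at² = 1.75·11.5 + 0.5·0·11.5² = 20.1 m

Phase 3 (decelerating): v₀ = 1.75 m/s, a = -1.2 m/s².
v = v₀ + at → t = (0.5 − 1.75) / -1.2 = 1.04 s
v² = v₀² + 2aΔx → Δx = (0.5² − 1.75²)/(2·-1.2) = 1.17 m
Total distance = 4.00 + 20.1 + 1.17 = 25.3 m

25.3 m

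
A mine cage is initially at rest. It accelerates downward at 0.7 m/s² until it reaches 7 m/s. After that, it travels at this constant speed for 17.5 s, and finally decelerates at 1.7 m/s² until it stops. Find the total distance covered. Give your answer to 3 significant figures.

172 m

Phase 1 (accelerating): v₀ = 0 m/s, a = 0.7 m/s².
v = v₀ + at → t = (7 − 0) / 0.7 = 10.0 s
v² = v₀² + 2aΔx → Δx = (7² − 0²)/(2·0.7) = 35.0 m

Phase 2 (constant speed): v₀ = 7.00 m/s, a = 0 m/s².
v = v₀ + at = 7.00 + (0)(17.5) = 7.00 m/s
Δx = v₀t + ½at² = 7.00·17.5 + 0.5·0·17.5² = 122 m

Phase 3 (decelerating): v₀ = 7.00 m/s, a = -1.7 m/s².
v = v₀ + at → t = (0 − 7.00) / -1.7 = 4.12 s
v² = v₀² + 2aΔx → Δx = (0² − 7.00²)/(2·-1.7) = 14.4 m
Total distance = 35.0 + 122 + 14.4 = 172 m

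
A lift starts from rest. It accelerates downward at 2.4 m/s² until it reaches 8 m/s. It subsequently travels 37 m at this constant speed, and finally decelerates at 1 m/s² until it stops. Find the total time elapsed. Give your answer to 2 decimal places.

Phase 1 (accelerating): v₀ = 0 m/s, a = 2.4 m/s².
v = v₀ + at → t = (8 − 0) / 2.4 = 3.33 s
v² = v₀² + 2aΔx → Δx = (8² − 0²)/(2·2.4) = 13.3 m

Phase 2 (constant speed): v₀ = 8.00 m/s, a = 0 m/s².
Constant speed: t = d/v = 37/8.00 = 4.62 s

Phase 3 (decelerating): v₀ = 8.00 m/s, a = -1 m/s².
v = v₀ + at → t = (0 − 8.00) / -1 = 8.00 s
v² = v₀² + 2aΔx → Δx = (0² − 8.00²)/(2·-1) = 32.0 m
Total time = 3.33 + 4.62 + 8.00 = 16.0 s

15.96 s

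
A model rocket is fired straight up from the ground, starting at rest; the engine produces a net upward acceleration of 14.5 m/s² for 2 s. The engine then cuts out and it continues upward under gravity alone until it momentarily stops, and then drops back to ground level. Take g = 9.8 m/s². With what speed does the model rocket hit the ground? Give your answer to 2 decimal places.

Phase 1 (powered ascent): v₀ = 0 m/s, a = 14.5 m/s².
v = v₀ + at = 0 + (14.5)(2) = 29.0 m/s
Δx = v₀t + ½at² = 0·2 + 0.5·14.5·2² = 29.0 m

Phase 2 (coasting upward): v₀ = 29.0 m/s, a = -9.8 m/s².
v = v₀ + at → t = (0 − 29.0) / -9.8 = 2.96 s
v² = v₀² + 2aΔx → Δx = (0² − 29.0²)/(2·-9.8) = 42.9 m

Phase 3 (free fall): v₀ = 0 m/s, a = -9.8 m/s².
Falls 71.9 m from rest: t = √(2·71.9/9.8) = 3.83 s; v = g·t = 37.5 m/s.
Impact speed = 37.5 m/s

37.54 m/s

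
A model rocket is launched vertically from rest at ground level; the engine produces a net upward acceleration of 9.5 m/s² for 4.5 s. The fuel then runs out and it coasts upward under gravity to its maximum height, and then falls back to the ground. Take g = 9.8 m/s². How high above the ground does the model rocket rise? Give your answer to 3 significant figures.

Phase 1 (powered ascent): v₀ = 0 m/s, a = 9.5 m/s².
v = v₀ + at = 0 + (9.5)(4.5) = 42.8 m/s
Δx = v₀t + ½at² = 0·4.5 + 0.5·9.5·4.5² = 96.2 m

Phase 2 (coasting upward): v₀ = 42.8 m/s, a = -9.8 m/s².
v = v₀ + at → t = (0 − 42.8) / -9.8 = 4.36 s
v² = v₀² + 2aΔx → Δx = (0² − 42.8²)/(2·-9.8) = 93.2 m
Maximum height = 96.2 + 93.2 = 189 m

189 m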